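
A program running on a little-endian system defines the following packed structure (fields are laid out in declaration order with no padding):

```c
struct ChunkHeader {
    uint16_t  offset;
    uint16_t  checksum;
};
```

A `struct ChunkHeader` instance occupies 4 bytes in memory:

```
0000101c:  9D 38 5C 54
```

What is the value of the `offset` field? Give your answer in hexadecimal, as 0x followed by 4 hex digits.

`offset` is the first field, at byte offset 0, occupying 2 bytes.
Bytes at offsets 0..1: 9D 38.
In little-endian order the low byte comes first in memory.
Reassemble most-significant byte first: 38 9D → 0x389D.

0x389D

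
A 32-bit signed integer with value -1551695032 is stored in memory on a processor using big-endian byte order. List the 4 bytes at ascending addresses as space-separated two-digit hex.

Two's complement of -1551695032 in 32 bits: 1551695032 = 0x5C7CFCB8; invert → 0xA3830347; add 1 → 0xA3830348.
Split into bytes (most-significant first): A3 83 03 48.
In big-endian order the high byte comes first in memory.
So the memory order matches the most-significant-first order: A3 83 03 48.

A3 83 03 48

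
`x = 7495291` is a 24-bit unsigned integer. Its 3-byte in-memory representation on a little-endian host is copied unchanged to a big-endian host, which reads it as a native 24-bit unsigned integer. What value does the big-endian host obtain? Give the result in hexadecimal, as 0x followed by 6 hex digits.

0x7B5E72

7495291 in 24-bit hexadecimal is 0x725E7B.
Stored little-endian, the bytes at ascending addresses are 7B 5E 72.
Read back as big-endian, the last byte is least significant, giving 0x7B5E72.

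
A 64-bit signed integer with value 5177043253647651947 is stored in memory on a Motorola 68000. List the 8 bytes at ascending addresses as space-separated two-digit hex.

5177043253647651947 in hexadecimal, padded to 64 bits, is 0x47D88D68F880346B.
Split into bytes (most-significant first): 47 D8 8D 68 F8 80 34 6B.
Big-endian stores the most-significant byte at the lowest address.
So the memory order matches the most-significant-first order: 47 D8 8D 68 F8 80 34 6B.

47 D8 8D 68 F8 80 34 6B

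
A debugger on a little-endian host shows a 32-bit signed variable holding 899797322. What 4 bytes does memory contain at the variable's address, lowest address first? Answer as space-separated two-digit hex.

899797322 in hexadecimal, padded to 32 bits, is 0x35A1D14A.
Split into bytes (most-significant first): 35 A1 D1 4A.
Little-endian: lowest address holds the least-significant byte.
So at ascending addresses the bytes are 4A D1 A1 35.

4A D1 A1 35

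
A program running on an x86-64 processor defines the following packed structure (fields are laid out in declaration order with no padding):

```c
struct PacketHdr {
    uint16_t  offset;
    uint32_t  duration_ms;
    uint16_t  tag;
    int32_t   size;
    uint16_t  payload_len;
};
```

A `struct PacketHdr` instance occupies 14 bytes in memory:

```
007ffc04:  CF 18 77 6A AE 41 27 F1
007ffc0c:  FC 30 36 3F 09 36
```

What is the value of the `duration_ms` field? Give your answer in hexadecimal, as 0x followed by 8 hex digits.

0x41AE6A77

`duration_ms` follows `offset` (2 bytes), so it starts at byte offset 2 and occupies 4 bytes.
Bytes at offsets 2..5: 77 6A AE 41.
In little-endian order the low byte comes first in memory.
Reassemble most-significant byte first: 41 AE 6A 77 → 0x41AE6A77.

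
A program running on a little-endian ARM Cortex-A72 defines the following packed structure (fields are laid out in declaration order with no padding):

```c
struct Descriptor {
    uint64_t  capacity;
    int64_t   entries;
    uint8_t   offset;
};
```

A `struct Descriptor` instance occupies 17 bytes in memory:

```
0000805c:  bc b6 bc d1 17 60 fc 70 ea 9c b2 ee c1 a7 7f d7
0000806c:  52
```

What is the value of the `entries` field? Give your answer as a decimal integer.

-2918429582137582358

`entries` follows `capacity` (8 bytes), so it starts at byte offset 8 and occupies 8 bytes.
Bytes at offsets 8..15: EA 9C B2 EE C1 A7 7F D7.
Little-endian: lowest address holds the least-significant byte.
Reassemble most-significant byte first: D7 7F A7 C1 EE B2 9C EA → 0xD77FA7C1EEB29CEA.
Top bit is set, so as a signed 64-bit value this is 0xD77FA7C1EEB29CEA − 2^64 = -2918429582137582358.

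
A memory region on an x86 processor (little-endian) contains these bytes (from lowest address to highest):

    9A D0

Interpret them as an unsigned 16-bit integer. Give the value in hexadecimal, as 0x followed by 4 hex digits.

In little-endian order the low byte comes first in memory.
Reassemble most-significant byte first: D0 9A → 0xD09A.

0xD09A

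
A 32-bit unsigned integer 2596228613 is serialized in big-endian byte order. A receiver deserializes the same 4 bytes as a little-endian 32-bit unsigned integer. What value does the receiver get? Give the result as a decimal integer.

2596228613 in 32-bit hexadecimal is 0x9ABF4E05.
Stored big-endian, the bytes at ascending addresses are 9A BF 4E 05.
Read back as little-endian, the first byte is least significant, giving 0x054EBF9A.
0x054EBF9A = 89046938.

89046938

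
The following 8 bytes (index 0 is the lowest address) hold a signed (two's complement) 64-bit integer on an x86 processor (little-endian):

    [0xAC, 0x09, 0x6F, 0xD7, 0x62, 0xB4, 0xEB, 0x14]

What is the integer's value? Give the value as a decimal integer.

1507496836899735980

Little-endian stores the least-significant byte at the lowest address.
Reassemble most-significant byte first: 14 EB B4 62 D7 6F 09 AC → 0x14EBB462D76F09AC.
0x14EBB462D76F09AC = 1507496836899735980.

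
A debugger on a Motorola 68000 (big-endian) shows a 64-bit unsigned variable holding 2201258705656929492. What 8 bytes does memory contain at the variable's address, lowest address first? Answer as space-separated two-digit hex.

2201258705656929492 in hexadecimal, padded to 64 bits, is 0x1E8C7121496ADCD4.
Split into bytes (most-significant first): 1E 8C 71 21 49 6A DC D4.
Big-endian: lowest address holds the most-significant byte.
So the memory order matches the most-significant-first order: 1E 8C 71 21 49 6A DC D4.

1E 8C 71 21 49 6A DC D4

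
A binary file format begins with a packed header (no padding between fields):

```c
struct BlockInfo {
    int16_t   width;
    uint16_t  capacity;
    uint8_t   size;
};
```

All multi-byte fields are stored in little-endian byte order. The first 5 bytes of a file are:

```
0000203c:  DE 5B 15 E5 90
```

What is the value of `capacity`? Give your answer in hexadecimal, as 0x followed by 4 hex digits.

`capacity` follows `width` (2 bytes), so it starts at byte offset 2 and occupies 2 bytes.
Bytes at offsets 2..3: 15 E5.
Little-endian: lowest address holds the least-significant byte.
Reassemble most-significant byte first: E5 15 → 0xE515.

0xE515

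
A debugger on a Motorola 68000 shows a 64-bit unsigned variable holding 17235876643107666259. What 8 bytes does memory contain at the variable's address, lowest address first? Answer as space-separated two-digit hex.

17235876643107666259 in hexadecimal, padded to 64 bits, is 0xEF32227CC0E27953.
Split into bytes (most-significant first): EF 32 22 7C C0 E2 79 53.
In big-endian order the high byte comes first in memory.
So the memory order matches the most-significant-first order: EF 32 22 7C C0 E2 79 53.

EF 32 22 7C C0 E2 79 53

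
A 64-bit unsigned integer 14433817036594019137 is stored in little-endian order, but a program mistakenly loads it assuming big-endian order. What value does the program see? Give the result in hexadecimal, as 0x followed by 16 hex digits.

0x41FB2A031F384FC8

14433817036594019137 in 64-bit hexadecimal is 0xC84F381F032AFB41.
Stored little-endian, the bytes at ascending addresses are 41 FB 2A 03 1F 38 4F C8.
Read back as big-endian, the last byte is least significant, giving 0x41FB2A031F384FC8.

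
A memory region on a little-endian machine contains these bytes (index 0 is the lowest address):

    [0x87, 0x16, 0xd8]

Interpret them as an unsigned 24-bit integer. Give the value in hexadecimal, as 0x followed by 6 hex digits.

0xD81687

In little-endian order the low byte comes first in memory.
Reassemble most-significant byte first: D8 16 87 → 0xD81687.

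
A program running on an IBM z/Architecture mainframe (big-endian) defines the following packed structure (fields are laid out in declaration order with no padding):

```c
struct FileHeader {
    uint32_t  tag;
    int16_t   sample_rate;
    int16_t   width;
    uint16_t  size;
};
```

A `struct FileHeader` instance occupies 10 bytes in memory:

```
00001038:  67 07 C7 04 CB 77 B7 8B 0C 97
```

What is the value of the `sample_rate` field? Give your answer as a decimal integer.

`sample_rate` follows `tag` (4 bytes), so it starts at byte offset 4 and occupies 2 bytes.
Bytes at offsets 4..5: CB 77.
Big-endian: lowest address holds the most-significant byte.
The bytes are already most-significant first: 0xCB77.
Top bit is set, so as a signed 16-bit value this is 0xCB77 − 2^16 = -13449.

-13449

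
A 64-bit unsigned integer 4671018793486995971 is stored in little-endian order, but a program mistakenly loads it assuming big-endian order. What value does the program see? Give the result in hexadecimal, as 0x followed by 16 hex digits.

4671018793486995971 in 64-bit hexadecimal is 0x40D2CAD834F75203.
Stored little-endian, the bytes at ascending addresses are 03 52 F7 34 D8 CA D2 40.
Read back as big-endian, the last byte is least significant, giving 0x0352F734D8CAD240.

0x0352F734D8CAD240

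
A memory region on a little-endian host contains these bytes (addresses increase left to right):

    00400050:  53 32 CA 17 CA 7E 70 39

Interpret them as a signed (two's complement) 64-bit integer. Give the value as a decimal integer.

4138947464001106515

Little-endian stores the least-significant byte at the lowest address.
Reassemble most-significant byte first: 39 70 7E CA 17 CA 32 53 → 0x39707ECA17CA3253.
0x39707ECA17CA3253 = 4138947464001106515.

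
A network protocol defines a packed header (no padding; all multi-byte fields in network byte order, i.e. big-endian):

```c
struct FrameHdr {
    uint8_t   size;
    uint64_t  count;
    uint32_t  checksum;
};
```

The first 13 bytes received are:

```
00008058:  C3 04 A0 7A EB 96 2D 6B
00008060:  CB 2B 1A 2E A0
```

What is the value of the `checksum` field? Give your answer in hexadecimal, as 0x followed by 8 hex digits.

0x2B1A2EA0

`checksum` follows `size` (1 B), `count` (8 B), so it starts at offset 1 + 8 = 9 and occupies 4 bytes.
Bytes at offsets 9..12: 2B 1A 2E A0.
Big-endian: lowest address holds the most-significant byte.
The bytes are already most-significant first: 0x2B1A2EA0.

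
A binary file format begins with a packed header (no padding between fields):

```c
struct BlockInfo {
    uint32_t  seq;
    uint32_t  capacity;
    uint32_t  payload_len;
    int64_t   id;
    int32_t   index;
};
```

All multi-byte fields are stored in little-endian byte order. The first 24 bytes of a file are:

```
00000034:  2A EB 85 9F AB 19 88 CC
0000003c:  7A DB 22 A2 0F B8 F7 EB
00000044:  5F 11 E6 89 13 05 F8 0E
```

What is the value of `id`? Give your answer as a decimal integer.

`id` follows `seq` (4 B), `capacity` (4 B), `payload_len` (4 B), so it starts at offset 4 + 4 + 4 = 12 and occupies 8 bytes.
Bytes at offsets 12..19: 0F B8 F7 EB 5F 11 E6 89.
In little-endian order the low byte comes first in memory.
Reassemble most-significant byte first: 89 E6 11 5F EB F7 B8 0F → 0x89E6115FEBF7B80F.
Top bit is set, so as a signed 64-bit value this is 0x89E6115FEBF7B80F − 2^64 = -8510095342191527921.

-8510095342191527921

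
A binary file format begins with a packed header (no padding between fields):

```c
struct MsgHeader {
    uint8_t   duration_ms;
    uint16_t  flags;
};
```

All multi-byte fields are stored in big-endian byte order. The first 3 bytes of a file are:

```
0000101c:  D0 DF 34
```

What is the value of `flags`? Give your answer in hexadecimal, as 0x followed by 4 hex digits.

`flags` follows `duration_ms` (1 byte), so it starts at byte offset 1 and occupies 2 bytes.
Bytes at offsets 1..2: DF 34.
Big-endian: lowest address holds the most-significant byte.
The bytes are already most-significant first: 0xDF34.

0xDF34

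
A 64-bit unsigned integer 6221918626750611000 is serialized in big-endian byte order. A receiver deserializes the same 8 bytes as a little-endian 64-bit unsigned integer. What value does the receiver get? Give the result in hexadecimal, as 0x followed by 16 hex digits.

6221918626750611000 in 64-bit hexadecimal is 0x5658B206A0DB3E38.
Stored big-endian, the bytes at ascending addresses are 56 58 B2 06 A0 DB 3E 38.
Read back as little-endian, the first byte is least significant, giving 0x383EDBA006B25856.

0x383EDBA006B25856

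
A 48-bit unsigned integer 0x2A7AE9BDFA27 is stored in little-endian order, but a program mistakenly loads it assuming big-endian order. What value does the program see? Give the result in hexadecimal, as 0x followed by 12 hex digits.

0x27FABDE97A2A

Stored little-endian, the bytes at ascending addresses are 27 FA BD E9 7A 2A.
Read back as big-endian, the last byte is least significant, giving 0x27FABDE97A2A.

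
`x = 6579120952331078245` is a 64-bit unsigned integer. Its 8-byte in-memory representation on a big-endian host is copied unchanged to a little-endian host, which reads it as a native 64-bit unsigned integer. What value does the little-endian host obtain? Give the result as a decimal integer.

6579120952331078245 in 64-bit hexadecimal is 0x5B4DBBA602060A65.
Stored big-endian, the bytes at ascending addresses are 5B 4D BB A6 02 06 0A 65.
Read back as little-endian, the first byte is least significant, giving 0x650A0602A6BB4D5B.
0x650A0602A6BB4D5B = 7280638356054822235.

7280638356054822235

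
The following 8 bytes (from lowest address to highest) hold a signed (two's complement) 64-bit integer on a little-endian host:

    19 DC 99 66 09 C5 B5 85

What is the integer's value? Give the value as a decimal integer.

-8811920451713770471

Little-endian stores the least-significant byte at the lowest address.
Reassemble most-significant byte first: 85 B5 C5 09 66 99 DC 19 → 0x85B5C5096699DC19.
Top bit is set, so as a signed 64-bit value this is 0x85B5C5096699DC19 − 2^64 = -8811920451713770471.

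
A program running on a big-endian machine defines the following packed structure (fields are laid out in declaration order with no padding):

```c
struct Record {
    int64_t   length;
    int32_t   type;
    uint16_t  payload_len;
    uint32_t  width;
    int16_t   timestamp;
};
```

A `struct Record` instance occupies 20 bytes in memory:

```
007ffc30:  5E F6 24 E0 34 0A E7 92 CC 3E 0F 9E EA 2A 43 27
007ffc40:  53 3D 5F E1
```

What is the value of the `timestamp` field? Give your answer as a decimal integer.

24545

`timestamp` follows `length` (8 B), `type` (4 B), `payload_len` (2 B), `width` (4 B), so it starts at offset 8 + 4 + 2 + 4 = 18 and occupies 2 bytes.
Bytes at offsets 18..19: 5F E1.
Big-endian: lowest address holds the most-significant byte.
The bytes are already most-significant first: 0x5FE1.
0x5FE1 = 24545.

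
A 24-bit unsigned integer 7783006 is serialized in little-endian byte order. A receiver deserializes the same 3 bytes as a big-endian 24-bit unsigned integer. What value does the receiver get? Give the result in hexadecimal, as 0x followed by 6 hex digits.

0x5EC276

7783006 in 24-bit hexadecimal is 0x76C25E.
Stored little-endian, the bytes at ascending addresses are 5E C2 76.
Read back as big-endian, the last byte is least significant, giving 0x5EC276.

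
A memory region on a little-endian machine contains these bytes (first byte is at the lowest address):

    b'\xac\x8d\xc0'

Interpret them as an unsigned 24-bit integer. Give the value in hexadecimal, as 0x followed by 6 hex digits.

Little-endian: lowest address holds the least-significant byte.
Reassemble most-significant byte first: C0 8D AC → 0xC08DAC.

0xC08DAC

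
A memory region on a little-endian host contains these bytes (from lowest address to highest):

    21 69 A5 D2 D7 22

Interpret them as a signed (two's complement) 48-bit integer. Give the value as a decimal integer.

Little-endian stores the least-significant byte at the lowest address.
Reassemble most-significant byte first: 22 D7 D2 A5 69 21 → 0x22D7D2A56921.
0x22D7D2A56921 = 38310347368737.

38310347368737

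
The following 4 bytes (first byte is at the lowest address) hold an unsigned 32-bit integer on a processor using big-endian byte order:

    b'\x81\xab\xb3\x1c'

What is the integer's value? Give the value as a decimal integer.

2175513372

Big-endian stores the most-significant byte at the lowest address.
The bytes are already most-significant first: 0x81ABB31C.
0x81ABB31C = 2175513372.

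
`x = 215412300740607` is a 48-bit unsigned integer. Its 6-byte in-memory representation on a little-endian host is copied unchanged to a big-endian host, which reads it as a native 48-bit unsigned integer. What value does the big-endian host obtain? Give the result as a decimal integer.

280889428142787

215412300740607 in 48-bit hexadecimal is 0xC3EA95AA77FF.
Stored little-endian, the bytes at ascending addresses are FF 77 AA 95 EA C3.
Read back as big-endian, the last byte is least significant, giving 0xFF77AA95EAC3.
0xFF77AA95EAC3 = 280889428142787.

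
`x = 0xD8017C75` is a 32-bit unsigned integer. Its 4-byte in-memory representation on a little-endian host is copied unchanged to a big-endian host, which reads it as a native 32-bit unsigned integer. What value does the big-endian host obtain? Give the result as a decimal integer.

1971061208

Stored little-endian, the bytes at ascending addresses are 75 7C 01 D8.
Read back as big-endian, the last byte is least significant, giving 0x757C01D8.
0x757C01D8 = 1971061208.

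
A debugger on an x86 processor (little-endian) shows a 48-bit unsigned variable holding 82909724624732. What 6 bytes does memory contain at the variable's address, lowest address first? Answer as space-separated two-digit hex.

82909724624732 in hexadecimal, padded to 48 bits, is 0x4B67ECAF475C.
Split into bytes (most-significant first): 4B 67 EC AF 47 5C.
Little-endian stores the least-significant byte at the lowest address.
So at ascending addresses the bytes are 5C 47 AF EC 67 4B.

5C 47 AF EC 67 4B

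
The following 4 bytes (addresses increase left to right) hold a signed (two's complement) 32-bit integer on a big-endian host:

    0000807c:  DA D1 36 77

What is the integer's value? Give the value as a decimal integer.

Big-endian: lowest address holds the most-significant byte.
The bytes are already most-significant first: 0xDAD13677.
Top bit is set, so as a signed 32-bit value this is 0xDAD13677 − 2^32 = -623823241.

-623823241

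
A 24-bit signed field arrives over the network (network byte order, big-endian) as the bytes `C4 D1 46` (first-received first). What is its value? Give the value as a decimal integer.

-3878586

Big-endian stores the most-significant byte at the lowest address.
The bytes are already most-significant first: 0xC4D146.
Top bit is set, so as a signed 24-bit value this is 0xC4D146 − 2^24 = -3878586.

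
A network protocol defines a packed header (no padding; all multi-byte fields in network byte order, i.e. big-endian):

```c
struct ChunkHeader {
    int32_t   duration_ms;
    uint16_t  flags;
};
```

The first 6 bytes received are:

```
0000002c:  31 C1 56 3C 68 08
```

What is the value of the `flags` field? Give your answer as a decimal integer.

`flags` follows `duration_ms` (4 bytes), so it starts at byte offset 4 and occupies 2 bytes.
Bytes at offsets 4..5: 68 08.
Big-endian: lowest address holds the most-significant byte.
The bytes are already most-significant first: 0x6808.
0x6808 = 26632.

26632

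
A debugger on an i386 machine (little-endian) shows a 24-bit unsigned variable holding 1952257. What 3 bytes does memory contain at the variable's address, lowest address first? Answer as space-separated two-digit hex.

01 CA 1D

1952257 in hexadecimal, padded to 24 bits, is 0x1DCA01.
Split into bytes (most-significant first): 1D CA 01.
In little-endian order the low byte comes first in memory.
So at ascending addresses the bytes are 01 CA 1D.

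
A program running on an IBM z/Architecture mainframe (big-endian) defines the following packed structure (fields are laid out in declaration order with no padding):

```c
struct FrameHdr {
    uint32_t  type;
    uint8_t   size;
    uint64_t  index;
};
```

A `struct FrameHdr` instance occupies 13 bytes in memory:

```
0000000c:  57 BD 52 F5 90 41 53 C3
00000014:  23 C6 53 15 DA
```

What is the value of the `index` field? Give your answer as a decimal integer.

4707320593950905818

`index` follows `type` (4 B), `size` (1 B), so it starts at offset 4 + 1 = 5 and occupies 8 bytes.
Bytes at offsets 5..12: 41 53 C3 23 C6 53 15 DA.
Big-endian: lowest address holds the most-significant byte.
The bytes are already most-significant first: 0x4153C323C65315DA.
0x4153C323C65315DA = 4707320593950905818.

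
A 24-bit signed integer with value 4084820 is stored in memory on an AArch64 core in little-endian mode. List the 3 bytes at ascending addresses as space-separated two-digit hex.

4084820 in hexadecimal, padded to 24 bits, is 0x3E5454.
Split into bytes (most-significant first): 3E 54 54.
In little-endian order the low byte comes first in memory.
So at ascending addresses the bytes are 54 54 3E.

54 54 3E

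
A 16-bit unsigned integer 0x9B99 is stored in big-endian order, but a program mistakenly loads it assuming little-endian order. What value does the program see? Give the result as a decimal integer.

Stored big-endian, the bytes at ascending addresses are 9B 99.
Read back as little-endian, the first byte is least significant, giving 0x999B.
0x999B = 39323.

39323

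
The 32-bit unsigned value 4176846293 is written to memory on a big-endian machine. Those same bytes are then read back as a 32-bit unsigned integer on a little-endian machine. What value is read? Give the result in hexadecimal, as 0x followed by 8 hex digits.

0xD59DF5F8

4176846293 in 32-bit hexadecimal is 0xF8F59DD5.
Stored big-endian, the bytes at ascending addresses are F8 F5 9D D5.
Read back as little-endian, the first byte is least significant, giving 0xD59DF5F8.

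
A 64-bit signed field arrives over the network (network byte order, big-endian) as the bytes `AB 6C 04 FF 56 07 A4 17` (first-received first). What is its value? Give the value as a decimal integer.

-6094490701032610793

Big-endian: lowest address holds the most-significant byte.
The bytes are already most-significant first: 0xAB6C04FF5607A417.
Top bit is set, so as a signed 64-bit value this is 0xAB6C04FF5607A417 − 2^64 = -6094490701032610793.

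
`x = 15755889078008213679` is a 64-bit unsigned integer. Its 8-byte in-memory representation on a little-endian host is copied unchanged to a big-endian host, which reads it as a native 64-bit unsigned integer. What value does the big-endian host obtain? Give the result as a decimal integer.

15755889078008213679 in 64-bit hexadecimal is 0xDAA829A35F22F0AF.
Stored little-endian, the bytes at ascending addresses are AF F0 22 5F A3 29 A8 DA.
Read back as big-endian, the last byte is least significant, giving 0xAFF0225FA329A8DA.
0xAFF0225FA329A8DA = 12677670745202600154.

12677670745202600154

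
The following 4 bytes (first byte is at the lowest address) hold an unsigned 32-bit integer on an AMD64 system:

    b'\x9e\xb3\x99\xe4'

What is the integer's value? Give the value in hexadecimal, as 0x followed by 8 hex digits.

0xE499B39E

In little-endian order the low byte comes first in memory.
Reassemble most-significant byte first: E4 99 B3 9E → 0xE499B39E.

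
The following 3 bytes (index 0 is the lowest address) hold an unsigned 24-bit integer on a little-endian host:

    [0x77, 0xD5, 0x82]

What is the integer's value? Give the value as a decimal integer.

Little-endian: lowest address holds the least-significant byte.
Reassemble most-significant byte first: 82 D5 77 → 0x82D577.
0x82D577 = 8574327.

8574327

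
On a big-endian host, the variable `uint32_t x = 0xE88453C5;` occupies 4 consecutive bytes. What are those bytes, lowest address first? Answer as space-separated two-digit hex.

E8 84 53 C5

Split into bytes (most-significant first): E8 84 53 C5.
Big-endian stores the most-significant byte at the lowest address.
So the memory order matches the most-significant-first order: E8 84 53 C5.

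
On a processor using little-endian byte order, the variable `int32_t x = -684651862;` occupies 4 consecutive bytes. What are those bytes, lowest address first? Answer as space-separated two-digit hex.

AA 0A 31 D7

Two's complement of -684651862 in 32 bits: 684651862 = 0x28CEF556; invert → 0xD7310AA9; add 1 → 0xD7310AAA.
Split into bytes (most-significant first): D7 31 0A AA.
Little-endian stores the least-significant byte at the lowest address.
So at ascending addresses the bytes are AA 0A 31 D7.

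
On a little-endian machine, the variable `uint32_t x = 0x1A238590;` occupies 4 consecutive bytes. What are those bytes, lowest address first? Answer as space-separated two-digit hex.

Split into bytes (most-significant first): 1A 23 85 90.
Little-endian stores the least-significant byte at the lowest address.
So at ascending addresses the bytes are 90 85 23 1A.

90 85 23 1A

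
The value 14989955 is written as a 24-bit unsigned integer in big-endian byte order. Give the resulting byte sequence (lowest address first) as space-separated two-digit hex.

E4 BA 83

14989955 in hexadecimal, padded to 24 bits, is 0xE4BA83.
Split into bytes (most-significant first): E4 BA 83.
Big-endian: lowest address holds the most-significant byte.
So the memory order matches the most-significant-first order: E4 BA 83.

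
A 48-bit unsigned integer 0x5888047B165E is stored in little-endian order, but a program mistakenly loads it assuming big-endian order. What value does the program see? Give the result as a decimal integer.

103450646186072

Stored little-endian, the bytes at ascending addresses are 5E 16 7B 04 88 58.
Read back as big-endian, the last byte is least significant, giving 0x5E167B048858.
0x5E167B048858 = 103450646186072.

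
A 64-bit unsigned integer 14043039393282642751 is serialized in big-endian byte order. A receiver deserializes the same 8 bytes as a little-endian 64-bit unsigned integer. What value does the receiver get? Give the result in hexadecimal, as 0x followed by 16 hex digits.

0x3FD36DCBECE5E2C2

14043039393282642751 in 64-bit hexadecimal is 0xC2E2E5ECCB6DD33F.
Stored big-endian, the bytes at ascending addresses are C2 E2 E5 EC CB 6D D3 3F.
Read back as little-endian, the first byte is least significant, giving 0x3FD36DCBECE5E2C2.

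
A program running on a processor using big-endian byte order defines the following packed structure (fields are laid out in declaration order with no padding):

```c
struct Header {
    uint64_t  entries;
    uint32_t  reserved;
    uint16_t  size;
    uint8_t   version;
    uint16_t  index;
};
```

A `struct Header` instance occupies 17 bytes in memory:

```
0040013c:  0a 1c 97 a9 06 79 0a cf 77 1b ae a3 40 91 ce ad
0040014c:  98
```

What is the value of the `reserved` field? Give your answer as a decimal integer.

`reserved` follows `entries` (8 bytes), so it starts at byte offset 8 and occupies 4 bytes.
Bytes at offsets 8..11: 77 1B AE A3.
Big-endian stores the most-significant byte at the lowest address.
The bytes are already most-significant first: 0x771BAEA3.
0x771BAEA3 = 1998302883.

1998302883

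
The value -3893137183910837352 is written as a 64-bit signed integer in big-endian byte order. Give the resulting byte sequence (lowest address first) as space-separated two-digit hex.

Two's complement of -3893137183910837352 in 64 bits: 3893137183910837352 = 0x360733A45CDEBC68; invert → 0xC9F8CC5BA3214397; add 1 → 0xC9F8CC5BA3214398.
Split into bytes (most-significant first): C9 F8 CC 5B A3 21 43 98.
Big-endian stores the most-significant byte at the lowest address.
So the memory order matches the most-significant-first order: C9 F8 CC 5B A3 21 43 98.

C9 F8 CC 5B A3 21 43 98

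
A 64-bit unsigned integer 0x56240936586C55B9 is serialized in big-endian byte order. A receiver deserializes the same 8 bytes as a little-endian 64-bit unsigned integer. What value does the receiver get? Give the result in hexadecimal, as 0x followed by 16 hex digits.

Stored big-endian, the bytes at ascending addresses are 56 24 09 36 58 6C 55 B9.
Read back as little-endian, the first byte is least significant, giving 0xB9556C5836092456.

0xB9556C5836092456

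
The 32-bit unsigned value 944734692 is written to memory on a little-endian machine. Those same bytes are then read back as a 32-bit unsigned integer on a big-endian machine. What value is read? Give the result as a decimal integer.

3833679672

944734692 in 32-bit hexadecimal is 0x384F81E4.
Stored little-endian, the bytes at ascending addresses are E4 81 4F 38.
Read back as big-endian, the last byte is least significant, giving 0xE4814F38.
0xE4814F38 = 3833679672.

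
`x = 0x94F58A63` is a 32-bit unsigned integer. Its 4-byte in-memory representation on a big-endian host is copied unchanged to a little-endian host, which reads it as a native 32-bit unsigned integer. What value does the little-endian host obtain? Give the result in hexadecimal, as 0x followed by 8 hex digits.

Stored big-endian, the bytes at ascending addresses are 94 F5 8A 63.
Read back as little-endian, the first byte is least significant, giving 0x638AF594.

0x638AF594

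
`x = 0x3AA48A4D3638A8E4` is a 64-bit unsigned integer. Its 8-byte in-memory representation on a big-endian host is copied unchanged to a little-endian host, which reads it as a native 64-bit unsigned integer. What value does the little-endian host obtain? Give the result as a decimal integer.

Stored big-endian, the bytes at ascending addresses are 3A A4 8A 4D 36 38 A8 E4.
Read back as little-endian, the first byte is least significant, giving 0xE4A838364D8AA43A.
0xE4A838364D8AA43A = 16476481042615280698.

16476481042615280698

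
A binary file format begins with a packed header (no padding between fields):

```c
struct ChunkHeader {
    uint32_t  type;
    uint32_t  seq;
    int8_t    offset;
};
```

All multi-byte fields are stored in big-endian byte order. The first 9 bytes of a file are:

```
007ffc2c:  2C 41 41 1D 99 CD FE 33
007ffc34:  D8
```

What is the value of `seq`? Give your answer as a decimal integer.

`seq` follows `type` (4 bytes), so it starts at byte offset 4 and occupies 4 bytes.
Bytes at offsets 4..7: 99 CD FE 33.
In big-endian order the high byte comes first in memory.
The bytes are already most-significant first: 0x99CDFE33.
0x99CDFE33 = 2580414003.

2580414003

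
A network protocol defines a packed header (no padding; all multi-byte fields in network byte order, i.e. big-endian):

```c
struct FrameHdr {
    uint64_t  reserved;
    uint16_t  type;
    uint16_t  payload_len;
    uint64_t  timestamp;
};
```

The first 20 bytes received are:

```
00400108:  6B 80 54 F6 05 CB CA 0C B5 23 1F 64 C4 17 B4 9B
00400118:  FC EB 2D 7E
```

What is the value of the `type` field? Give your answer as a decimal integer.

`type` follows `reserved` (8 bytes), so it starts at byte offset 8 and occupies 2 bytes.
Bytes at offsets 8..9: B5 23.
In big-endian order the high byte comes first in memory.
The bytes are already most-significant first: 0xB523.
0xB523 = 46371.

46371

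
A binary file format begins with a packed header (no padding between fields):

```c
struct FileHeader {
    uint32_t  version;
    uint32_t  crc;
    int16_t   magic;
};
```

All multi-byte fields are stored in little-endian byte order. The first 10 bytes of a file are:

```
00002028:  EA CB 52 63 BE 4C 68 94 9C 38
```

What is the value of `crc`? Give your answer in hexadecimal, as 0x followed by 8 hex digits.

`crc` follows `version` (4 bytes), so it starts at byte offset 4 and occupies 4 bytes.
Bytes at offsets 4..7: BE 4C 68 94.
Little-endian: lowest address holds the least-significant byte.
Reassemble most-significant byte first: 94 68 4C BE → 0x94684CBE.

0x94684CBE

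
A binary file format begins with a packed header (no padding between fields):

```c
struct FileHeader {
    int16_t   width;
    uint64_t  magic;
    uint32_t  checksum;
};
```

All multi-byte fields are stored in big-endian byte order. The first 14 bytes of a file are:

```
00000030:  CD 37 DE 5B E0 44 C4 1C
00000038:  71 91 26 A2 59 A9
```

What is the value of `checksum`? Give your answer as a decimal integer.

648173993

`checksum` follows `width` (2 B), `magic` (8 B), so it starts at offset 2 + 8 = 10 and occupies 4 bytes.
Bytes at offsets 10..13: 26 A2 59 A9.
In big-endian order the high byte comes first in memory.
The bytes are already most-significant first: 0x26A259A9.
0x26A259A9 = 648173993.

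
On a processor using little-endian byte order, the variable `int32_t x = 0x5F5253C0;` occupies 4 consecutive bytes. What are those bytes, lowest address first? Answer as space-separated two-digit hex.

Split into bytes (most-significant first): 5F 52 53 C0.
Little-endian stores the least-significant byte at the lowest address.
So at ascending addresses the bytes are C0 53 52 5F.

C0 53 52 5F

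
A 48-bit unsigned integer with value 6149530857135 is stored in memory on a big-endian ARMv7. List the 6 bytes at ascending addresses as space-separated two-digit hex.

05 97 CC 9A 2E AF

6149530857135 in hexadecimal, padded to 48 bits, is 0x0597CC9A2EAF.
Split into bytes (most-significant first): 05 97 CC 9A 2E AF.
Big-endian: lowest address holds the most-significant byte.
So the memory order matches the most-significant-first order: 05 97 CC 9A 2E AF.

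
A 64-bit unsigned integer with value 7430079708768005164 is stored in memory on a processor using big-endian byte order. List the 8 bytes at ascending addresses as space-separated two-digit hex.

67 1C F2 20 FD F4 6C 2C

7430079708768005164 in hexadecimal, padded to 64 bits, is 0x671CF220FDF46C2C.
Split into bytes (most-significant first): 67 1C F2 20 FD F4 6C 2C.
Big-endian: lowest address holds the most-significant byte.
So the memory order matches the most-significant-first order: 67 1C F2 20 FD F4 6C 2C.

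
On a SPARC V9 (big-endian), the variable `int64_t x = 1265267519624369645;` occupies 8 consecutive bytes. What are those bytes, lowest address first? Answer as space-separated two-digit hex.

1265267519624369645 in hexadecimal, padded to 64 bits, is 0x118F221AFD0CD5ED.
Split into bytes (most-significant first): 11 8F 22 1A FD 0C D5 ED.
Big-endian stores the most-significant byte at the lowest address.
So the memory order matches the most-significant-first order: 11 8F 22 1A FD 0C D5 ED.

11 8F 22 1A FD 0C D5 ED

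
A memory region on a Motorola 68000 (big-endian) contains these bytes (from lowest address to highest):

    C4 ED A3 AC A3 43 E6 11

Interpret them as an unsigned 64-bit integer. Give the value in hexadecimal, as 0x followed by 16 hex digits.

0xC4EDA3ACA343E611

In big-endian order the high byte comes first in memory.
The bytes are already most-significant first: 0xC4EDA3ACA343E611.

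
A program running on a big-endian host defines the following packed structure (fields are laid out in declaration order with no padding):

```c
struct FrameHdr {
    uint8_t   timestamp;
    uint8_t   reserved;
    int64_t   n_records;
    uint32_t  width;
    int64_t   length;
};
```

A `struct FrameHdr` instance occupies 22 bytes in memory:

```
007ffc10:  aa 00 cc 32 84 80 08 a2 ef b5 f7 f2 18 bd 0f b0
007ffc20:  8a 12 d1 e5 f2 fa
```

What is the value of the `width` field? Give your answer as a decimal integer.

`width` follows `timestamp` (1 B), `reserved` (1 B), `n_records` (8 B), so it starts at offset 1 + 1 + 8 = 10 and occupies 4 bytes.
Bytes at offsets 10..13: F7 F2 18 BD.
Big-endian stores the most-significant byte at the lowest address.
The bytes are already most-significant first: 0xF7F218BD.
0xF7F218BD = 4159838397.

4159838397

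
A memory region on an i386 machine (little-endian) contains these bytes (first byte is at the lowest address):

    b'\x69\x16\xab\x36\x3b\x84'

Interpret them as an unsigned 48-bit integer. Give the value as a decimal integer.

Little-endian: lowest address holds the least-significant byte.
Reassemble most-significant byte first: 84 3B 36 AB 16 69 → 0x843B36AB1669.
0x843B36AB1669 = 145389855118953.

145389855118953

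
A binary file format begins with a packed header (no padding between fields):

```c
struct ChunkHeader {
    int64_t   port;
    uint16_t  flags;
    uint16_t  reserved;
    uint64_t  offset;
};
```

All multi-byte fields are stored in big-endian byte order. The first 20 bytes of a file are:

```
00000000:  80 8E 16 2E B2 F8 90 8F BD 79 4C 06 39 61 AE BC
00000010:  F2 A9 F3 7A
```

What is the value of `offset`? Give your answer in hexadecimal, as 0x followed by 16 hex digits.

0x3961AEBCF2A9F37A

`offset` follows `port` (8 B), `flags` (2 B), `reserved` (2 B), so it starts at offset 8 + 2 + 2 = 12 and occupies 8 bytes.
Bytes at offsets 12..19: 39 61 AE BC F2 A9 F3 7A.
Big-endian: lowest address holds the most-significant byte.
The bytes are already most-significant first: 0x3961AEBCF2A9F37A.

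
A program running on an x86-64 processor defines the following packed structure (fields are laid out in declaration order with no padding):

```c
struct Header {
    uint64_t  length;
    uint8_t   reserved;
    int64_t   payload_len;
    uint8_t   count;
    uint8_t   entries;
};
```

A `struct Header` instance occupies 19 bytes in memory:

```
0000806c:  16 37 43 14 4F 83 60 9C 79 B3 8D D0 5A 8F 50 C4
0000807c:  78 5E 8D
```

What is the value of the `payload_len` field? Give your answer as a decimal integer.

`payload_len` follows `length` (8 B), `reserved` (1 B), so it starts at offset 8 + 1 = 9 and occupies 8 bytes.
Bytes at offsets 9..16: B3 8D D0 5A 8F 50 C4 78.
Little-endian stores the least-significant byte at the lowest address.
Reassemble most-significant byte first: 78 C4 50 8F 5A D0 8D B3 → 0x78C4508F5AD08DB3.
0x78C4508F5AD08DB3 = 8702168956620803507.

8702168956620803507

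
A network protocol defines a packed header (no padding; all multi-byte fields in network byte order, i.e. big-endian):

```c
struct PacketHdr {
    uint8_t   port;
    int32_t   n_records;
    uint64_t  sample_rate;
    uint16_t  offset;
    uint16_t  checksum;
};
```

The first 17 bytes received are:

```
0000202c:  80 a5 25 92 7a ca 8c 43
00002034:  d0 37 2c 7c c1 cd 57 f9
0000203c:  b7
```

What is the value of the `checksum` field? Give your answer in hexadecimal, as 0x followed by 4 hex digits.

0xF9B7

`checksum` follows `port` (1 B), `n_records` (4 B), `sample_rate` (8 B), `offset` (2 B), so it starts at offset 1 + 4 + 8 + 2 = 15 and occupies 2 bytes.
Bytes at offsets 15..16: F9 B7.
Big-endian stores the most-significant byte at the lowest address.
The bytes are already most-significant first: 0xF9B7.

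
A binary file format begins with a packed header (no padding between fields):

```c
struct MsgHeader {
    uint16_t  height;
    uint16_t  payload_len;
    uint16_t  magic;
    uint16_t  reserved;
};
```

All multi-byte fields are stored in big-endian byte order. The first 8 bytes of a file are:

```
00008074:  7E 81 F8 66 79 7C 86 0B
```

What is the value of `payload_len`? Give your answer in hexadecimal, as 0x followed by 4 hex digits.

`payload_len` follows `height` (2 bytes), so it starts at byte offset 2 and occupies 2 bytes.
Bytes at offsets 2..3: F8 66.
Big-endian: lowest address holds the most-significant byte.
The bytes are already most-significant first: 0xF866.

0xF866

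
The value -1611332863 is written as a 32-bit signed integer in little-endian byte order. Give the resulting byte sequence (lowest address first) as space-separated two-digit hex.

Two's complement of -1611332863 in 32 bits: 1611332863 = 0x600AFCFF; invert → 0x9FF50300; add 1 → 0x9FF50301.
Split into bytes (most-significant first): 9F F5 03 01.
Little-endian: lowest address holds the least-significant byte.
So at ascending addresses the bytes are 01 03 F5 9F.

01 03 F5 9F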